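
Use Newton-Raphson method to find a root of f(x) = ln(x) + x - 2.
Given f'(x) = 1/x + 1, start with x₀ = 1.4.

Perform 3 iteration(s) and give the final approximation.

f(x) = ln(x) + x - 2
f'(x) = 1/x + 1
x₀ = 1.4

Newton-Raphson formula: x_{n+1} = x_n - f(x_n)/f'(x_n)

Iteration 1:
  f(1.400000) = -0.263528
  f'(1.400000) = 1.714286
  x_1 = 1.400000 - (-0.263528)/1.714286 = 1.553725
Iteration 2:
  f(1.553725) = -0.005621
  f'(1.553725) = 1.643615
  x_2 = 1.553725 - (-0.005621)/1.643615 = 1.557144
Iteration 3:
  f(1.557144) = -0.000002
  f'(1.557144) = 1.642201
  x_3 = 1.557144 - (-0.000002)/1.642201 = 1.557146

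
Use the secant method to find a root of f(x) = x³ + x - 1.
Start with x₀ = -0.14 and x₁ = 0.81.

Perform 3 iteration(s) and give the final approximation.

f(x) = x³ + x - 1
x₀ = -0.14, x₁ = 0.81

Secant formula: x_{n+1} = x_n - f(x_n)(x_n - x_{n-1})/(f(x_n) - f(x_{n-1}))

Iteration 1:
  f(-0.140000) = -1.142744
  f(0.810000) = 0.341441
  x_2 = 0.810000 - 0.341441×(0.810000 - (-0.140000))/(0.341441 - (-1.142744))
       = 0.591450
Iteration 2:
  f(0.810000) = 0.341441
  f(0.591450) = -0.201653
  x_3 = 0.591450 - (-0.201653)×(0.591450 - 0.810000)/(-0.201653 - 0.341441)
       = 0.672598
Iteration 3:
  f(0.591450) = -0.201653
  f(0.672598) = -0.023126
  x_4 = 0.672598 - (-0.023126)×(0.672598 - 0.591450)/(-0.023126 - (-0.201653))
       = 0.683110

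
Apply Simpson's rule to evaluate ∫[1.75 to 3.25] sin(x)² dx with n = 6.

f(x) = sin(x)²
a = 1.75, b = 3.25, n = 6
h = (b - a)/n = 0.250000

Simpson's rule: (h/3)[f(x₀) + 4f(x₁) + 2f(x₂) + ... + f(xₙ)]

x_0 = 1.7500, f(x_0) = 0.968228, coefficient = 1
x_1 = 2.0000, f(x_1) = 0.826822, coefficient = 4
x_2 = 2.2500, f(x_2) = 0.605398, coefficient = 2
x_3 = 2.5000, f(x_3) = 0.358169, coefficient = 4
x_4 = 2.7500, f(x_4) = 0.145665, coefficient = 2
x_5 = 3.0000, f(x_5) = 0.019915, coefficient = 4
x_6 = 3.2500, f(x_6) = 0.011706, coefficient = 1

I ≈ (0.250000/3) × 7.301683 = 0.608474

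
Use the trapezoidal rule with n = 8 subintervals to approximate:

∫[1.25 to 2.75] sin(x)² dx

f(x) = sin(x)²
a = 1.25, b = 2.75, n = 8
h = (b - a)/n = 0.187500

Trapezoidal rule: (h/2)[f(x₀) + 2f(x₁) + 2f(x₂) + ... + f(xₙ)]

x_0 = 1.2500, f(x_0) = 0.900572, coefficient = 1
x_1 = 1.4375, f(x_1) = 0.982337, coefficient = 2
x_2 = 1.6250, f(x_2) = 0.997065, coefficient = 2
x_3 = 1.8125, f(x_3) = 0.942708, coefficient = 2
x_4 = 2.0000, f(x_4) = 0.826822, coefficient = 2
x_5 = 2.1875, f(x_5) = 0.665512, coefficient = 2
x_6 = 2.3750, f(x_6) = 0.481199, coefficient = 2
x_7 = 2.5625, f(x_7) = 0.299499, coefficient = 2
x_8 = 2.7500, f(x_8) = 0.145665, coefficient = 1

I ≈ (0.187500/2) × 11.436520 = 1.072174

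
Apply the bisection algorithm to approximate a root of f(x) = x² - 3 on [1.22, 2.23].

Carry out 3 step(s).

f(x) = x² - 3
Initial interval: [1.22, 2.23]

Iteration 1:
  c_1 = (1.220000 + 2.230000)/2 = 1.725000
  f(c_1) = f(1.725000) = -0.024375
  f(a) × f(c) ≥ 0, new interval: [1.725000, 2.230000]
Iteration 2:
  c_2 = (1.725000 + 2.230000)/2 = 1.977500
  f(c_2) = f(1.977500) = 0.910506
  f(a) × f(c) < 0, new interval: [1.725000, 1.977500]
Iteration 3:
  c_3 = (1.725000 + 1.977500)/2 = 1.851250
  f(c_3) = f(1.851250) = 0.427127
  f(a) × f(c) < 0, new interval: [1.725000, 1.851250]

After 3 iteration(s), the approximation is c_3 = 1.851250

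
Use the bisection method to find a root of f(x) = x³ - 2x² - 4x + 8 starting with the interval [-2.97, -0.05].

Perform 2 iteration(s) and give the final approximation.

f(x) = x³ - 2x² - 4x + 8
Initial interval: [-2.97, -0.05]

Iteration 1:
  c_1 = (-2.970000 + (-0.050000))/2 = -1.510000
  f(c_1) = f(-1.510000) = 6.036849
  f(a) × f(c) < 0, new interval: [-2.970000, -1.510000]
Iteration 2:
  c_2 = (-2.970000 + (-1.510000))/2 = -2.240000
  f(c_2) = f(-2.240000) = -4.314624
  f(a) × f(c) ≥ 0, new interval: [-2.240000, -1.510000]

After 2 iteration(s), the approximation is c_2 = -2.240000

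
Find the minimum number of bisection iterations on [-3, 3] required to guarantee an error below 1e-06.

We need (b-a)/2^n ≤ 1e-06
(3 - (-3))/2^n ≤ 1e-06
6/2^n ≤ 1e-06
2^n ≥ 6000000
n ≥ log₂(6000000) = 22.52
n ≥ 23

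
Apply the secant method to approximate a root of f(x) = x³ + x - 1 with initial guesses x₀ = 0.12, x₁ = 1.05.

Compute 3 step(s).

f(x) = x³ + x - 1
x₀ = 0.12, x₁ = 1.05

Secant formula: x_{n+1} = x_n - f(x_n)(x_n - x_{n-1})/(f(x_n) - f(x_{n-1}))

Iteration 1:
  f(0.120000) = -0.878272
  f(1.050000) = 1.207625
  x_2 = 1.050000 - 1.207625×(1.050000 - 0.120000)/(1.207625 - (-0.878272))
       = 0.511579
Iteration 2:
  f(1.050000) = 1.207625
  f(0.511579) = -0.354535
  x_3 = 0.511579 - (-0.354535)×(0.511579 - 1.050000)/(-0.354535 - 1.207625)
       = 0.633774
Iteration 3:
  f(0.511579) = -0.354535
  f(0.633774) = -0.111658
  x_4 = 0.633774 - (-0.111658)×(0.633774 - 0.511579)/(-0.111658 - (-0.354535))
       = 0.689951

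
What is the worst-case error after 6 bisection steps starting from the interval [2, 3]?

Bisection error bound: |error| ≤ (b-a)/2^n
|error| ≤ (3 - 2)/2^6 = 1/2^6
|error| ≤ 0.0156250000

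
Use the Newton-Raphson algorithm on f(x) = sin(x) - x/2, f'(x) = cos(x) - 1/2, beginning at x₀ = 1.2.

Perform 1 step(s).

f(x) = sin(x) - x/2
f'(x) = cos(x) - 1/2
x₀ = 1.2

Newton-Raphson formula: x_{n+1} = x_n - f(x_n)/f'(x_n)

Iteration 1:
  f(1.200000) = 0.332039
  f'(1.200000) = -0.137642
  x_1 = 1.200000 - 0.332039/(-0.137642) = 3.612334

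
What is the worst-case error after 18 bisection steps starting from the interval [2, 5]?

Bisection error bound: |error| ≤ (b-a)/2^n
|error| ≤ (5 - 2)/2^18 = 3/2^18
|error| ≤ 0.0000114441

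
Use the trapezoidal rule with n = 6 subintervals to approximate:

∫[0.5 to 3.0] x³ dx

f(x) = x³
a = 0.5, b = 3.0, n = 6
h = (b - a)/n = 0.416667

Trapezoidal rule: (h/2)[f(x₀) + 2f(x₁) + 2f(x₂) + ... + f(xₙ)]

x_0 = 0.5000, f(x_0) = 0.125000, coefficient = 1
x_1 = 0.9167, f(x_1) = 0.770255, coefficient = 2
x_2 = 1.3333, f(x_2) = 2.370370, coefficient = 2
x_3 = 1.7500, f(x_3) = 5.359375, coefficient = 2
x_4 = 2.1667, f(x_4) = 10.171296, coefficient = 2
x_5 = 2.5833, f(x_5) = 17.240162, coefficient = 2
x_6 = 3.0000, f(x_6) = 27.000000, coefficient = 1

I ≈ (0.416667/2) × 98.947917 = 20.614149
Exact value: 20.234375
Error: 0.379774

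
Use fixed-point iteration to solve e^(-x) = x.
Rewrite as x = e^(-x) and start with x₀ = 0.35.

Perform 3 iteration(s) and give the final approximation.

Equation: e^(-x) = x
Fixed-point form: x = e^(-x)
x₀ = 0.35

x_1 = g(0.350000) = 0.704688
x_2 = g(0.704688) = 0.494263
x_3 = g(0.494263) = 0.610020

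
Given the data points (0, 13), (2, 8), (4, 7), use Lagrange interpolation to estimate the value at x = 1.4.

Lagrange interpolation formula:
P(x) = Σ yᵢ × Lᵢ(x)
where Lᵢ(x) = Π_{j≠i} (x - xⱼ)/(xᵢ - xⱼ)

L_0(1.4) = (1.4 - 2)/(0 - 2) × (1.4 - 4)/(0 - 4) = 0.195000
L_1(1.4) = (1.4 - 0)/(2 - 0) × (1.4 - 4)/(2 - 4) = 0.910000
L_2(1.4) = (1.4 - 0)/(4 - 0) × (1.4 - 2)/(4 - 2) = -0.105000

P(1.4) = 13×L_0(1.4) + 8×L_1(1.4) + 7×L_2(1.4)
P(1.4) = 9.080000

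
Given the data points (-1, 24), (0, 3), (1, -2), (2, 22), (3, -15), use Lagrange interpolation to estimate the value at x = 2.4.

Lagrange interpolation formula:
P(x) = Σ yᵢ × Lᵢ(x)
where Lᵢ(x) = Π_{j≠i} (x - xⱼ)/(xᵢ - xⱼ)

L_0(2.4) = (2.4 - 0)/(-1 - 0) × (2.4 - 1)/(-1 - 1) × (2.4 - 2)/(-1 - 2) × (2.4 - 3)/(-1 - 3) = -0.033600
L_1(2.4) = (2.4 - (-1))/(0 - (-1)) × (2.4 - 1)/(0 - 1) × (2.4 - 2)/(0 - 2) × (2.4 - 3)/(0 - 3) = 0.190400
L_2(2.4) = (2.4 - (-1))/(1 - (-1)) × (2.4 - 0)/(1 - 0) × (2.4 - 2)/(1 - 2) × (2.4 - 3)/(1 - 3) = -0.489600
L_3(2.4) = (2.4 - (-1))/(2 - (-1)) × (2.4 - 0)/(2 - 0) × (2.4 - 1)/(2 - 1) × (2.4 - 3)/(2 - 3) = 1.142400
L_4(2.4) = (2.4 - (-1))/(3 - (-1)) × (2.4 - 0)/(3 - 0) × (2.4 - 1)/(3 - 1) × (2.4 - 2)/(3 - 2) = 0.190400

P(2.4) = 24×L_0(2.4) + 3×L_1(2.4) + (-2)×L_2(2.4) + 22×L_3(2.4) + (-15)×L_4(2.4)
P(2.4) = 23.020800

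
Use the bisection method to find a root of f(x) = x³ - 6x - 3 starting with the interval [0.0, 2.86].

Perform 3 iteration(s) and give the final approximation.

f(x) = x³ - 6x - 3
Initial interval: [0.0, 2.86]

Iteration 1:
  c_1 = (0.000000 + 2.860000)/2 = 1.430000
  f(c_1) = f(1.430000) = -8.655793
  f(a) × f(c) ≥ 0, new interval: [1.430000, 2.860000]
Iteration 2:
  c_2 = (1.430000 + 2.860000)/2 = 2.145000
  f(c_2) = f(2.145000) = -6.000801
  f(a) × f(c) ≥ 0, new interval: [2.145000, 2.860000]
Iteration 3:
  c_3 = (2.145000 + 2.860000)/2 = 2.502500
  f(c_3) = f(2.502500) = -2.343078
  f(a) × f(c) ≥ 0, new interval: [2.502500, 2.860000]

After 3 iteration(s), the approximation is c_3 = 2.502500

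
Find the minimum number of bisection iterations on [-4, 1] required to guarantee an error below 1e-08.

We need (b-a)/2^n ≤ 1e-08
(1 - (-4))/2^n ≤ 1e-08
5/2^n ≤ 1e-08
2^n ≥ 500000000
n ≥ log₂(500000000) = 28.90
n ≥ 29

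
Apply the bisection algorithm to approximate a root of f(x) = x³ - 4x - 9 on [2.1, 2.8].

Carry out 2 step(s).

f(x) = x³ - 4x - 9
Initial interval: [2.1, 2.8]

Iteration 1:
  c_1 = (2.100000 + 2.800000)/2 = 2.450000
  f(c_1) = f(2.450000) = -4.093875
  f(a) × f(c) ≥ 0, new interval: [2.450000, 2.800000]
Iteration 2:
  c_2 = (2.450000 + 2.800000)/2 = 2.625000
  f(c_2) = f(2.625000) = -1.412109
  f(a) × f(c) ≥ 0, new interval: [2.625000, 2.800000]

After 2 iteration(s), the approximation is c_2 = 2.625000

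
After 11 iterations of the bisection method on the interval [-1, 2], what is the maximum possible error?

Bisection error bound: |error| ≤ (b-a)/2^n
|error| ≤ (2 - (-1))/2^11 = 3/2^11
|error| ≤ 0.0014648438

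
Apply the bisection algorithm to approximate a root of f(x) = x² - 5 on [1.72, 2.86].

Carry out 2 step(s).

f(x) = x² - 5
Initial interval: [1.72, 2.86]

Iteration 1:
  c_1 = (1.720000 + 2.860000)/2 = 2.290000
  f(c_1) = f(2.290000) = 0.244100
  f(a) × f(c) < 0, new interval: [1.720000, 2.290000]
Iteration 2:
  c_2 = (1.720000 + 2.290000)/2 = 2.005000
  f(c_2) = f(2.005000) = -0.979975
  f(a) × f(c) ≥ 0, new interval: [2.005000, 2.290000]

After 2 iteration(s), the approximation is c_2 = 2.005000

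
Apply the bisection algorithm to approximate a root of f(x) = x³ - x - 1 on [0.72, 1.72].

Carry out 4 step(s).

f(x) = x³ - x - 1
Initial interval: [0.72, 1.72]

Iteration 1:
  c_1 = (0.720000 + 1.720000)/2 = 1.220000
  f(c_1) = f(1.220000) = -0.404152
  f(a) × f(c) ≥ 0, new interval: [1.220000, 1.720000]
Iteration 2:
  c_2 = (1.220000 + 1.720000)/2 = 1.470000
  f(c_2) = f(1.470000) = 0.706523
  f(a) × f(c) < 0, new interval: [1.220000, 1.470000]
Iteration 3:
  c_3 = (1.220000 + 1.470000)/2 = 1.345000
  f(c_3) = f(1.345000) = 0.088139
  f(a) × f(c) < 0, new interval: [1.220000, 1.345000]
Iteration 4:
  c_4 = (1.220000 + 1.345000)/2 = 1.282500
  f(c_4) = f(1.282500) = -0.173036
  f(a) × f(c) ≥ 0, new interval: [1.282500, 1.345000]

After 4 iteration(s), the approximation is c_4 = 1.282500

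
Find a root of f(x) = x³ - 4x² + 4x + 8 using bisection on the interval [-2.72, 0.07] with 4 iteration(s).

f(x) = x³ - 4x² + 4x + 8
Initial interval: [-2.72, 0.07]

Iteration 1:
  c_1 = (-2.720000 + 0.070000)/2 = -1.325000
  f(c_1) = f(-1.325000) = -6.648703
  f(a) × f(c) ≥ 0, new interval: [-1.325000, 0.070000]
Iteration 2:
  c_2 = (-1.325000 + 0.070000)/2 = -0.627500
  f(c_2) = f(-0.627500) = 3.667893
  f(a) × f(c) < 0, new interval: [-1.325000, -0.627500]
Iteration 3:
  c_3 = (-1.325000 + (-0.627500))/2 = -0.976250
  f(c_3) = f(-0.976250) = -0.647685
  f(a) × f(c) ≥ 0, new interval: [-0.976250, -0.627500]
Iteration 4:
  c_4 = (-0.976250 + (-0.627500))/2 = -0.801875
  f(c_4) = f(-0.801875) = 1.704877
  f(a) × f(c) < 0, new interval: [-0.976250, -0.801875]

After 4 iteration(s), the approximation is c_4 = -0.801875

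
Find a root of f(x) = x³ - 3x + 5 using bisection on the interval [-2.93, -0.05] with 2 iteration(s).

f(x) = x³ - 3x + 5
Initial interval: [-2.93, -0.05]

Iteration 1:
  c_1 = (-2.930000 + (-0.050000))/2 = -1.490000
  f(c_1) = f(-1.490000) = 6.162051
  f(a) × f(c) < 0, new interval: [-2.930000, -1.490000]
Iteration 2:
  c_2 = (-2.930000 + (-1.490000))/2 = -2.210000
  f(c_2) = f(-2.210000) = 0.836139
  f(a) × f(c) < 0, new interval: [-2.930000, -2.210000]

After 2 iteration(s), the approximation is c_2 = -2.210000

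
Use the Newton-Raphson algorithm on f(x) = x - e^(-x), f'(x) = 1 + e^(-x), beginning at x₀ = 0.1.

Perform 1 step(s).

f(x) = x - e^(-x)
f'(x) = 1 + e^(-x)
x₀ = 0.1

Newton-Raphson formula: x_{n+1} = x_n - f(x_n)/f'(x_n)

Iteration 1:
  f(0.100000) = -0.804837
  f'(0.100000) = 1.904837
  x_1 = 0.100000 - (-0.804837)/1.904837 = 0.522523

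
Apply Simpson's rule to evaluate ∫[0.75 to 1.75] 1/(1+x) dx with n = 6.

f(x) = 1/(1+x)
a = 0.75, b = 1.75, n = 6
h = (b - a)/n = 0.166667

Simpson's rule: (h/3)[f(x₀) + 4f(x₁) + 2f(x₂) + ... + f(xₙ)]

x_0 = 0.7500, f(x_0) = 0.571429, coefficient = 1
x_1 = 0.9167, f(x_1) = 0.521739, coefficient = 4
x_2 = 1.0833, f(x_2) = 0.480000, coefficient = 2
x_3 = 1.2500, f(x_3) = 0.444444, coefficient = 4
x_4 = 1.4167, f(x_4) = 0.413793, coefficient = 2
x_5 = 1.5833, f(x_5) = 0.387097, coefficient = 4
x_6 = 1.7500, f(x_6) = 0.363636, coefficient = 1

I ≈ (0.166667/3) × 8.135773 = 0.451987
Exact value: 0.451985
Error: 0.000002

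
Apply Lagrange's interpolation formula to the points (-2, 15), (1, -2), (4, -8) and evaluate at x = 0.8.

Lagrange interpolation formula:
P(x) = Σ yᵢ × Lᵢ(x)
where Lᵢ(x) = Π_{j≠i} (x - xⱼ)/(xᵢ - xⱼ)

L_0(0.8) = (0.8 - 1)/(-2 - 1) × (0.8 - 4)/(-2 - 4) = 0.035556
L_1(0.8) = (0.8 - (-2))/(1 - (-2)) × (0.8 - 4)/(1 - 4) = 0.995556
L_2(0.8) = (0.8 - (-2))/(4 - (-2)) × (0.8 - 1)/(4 - 1) = -0.031111

P(0.8) = 15×L_0(0.8) + (-2)×L_1(0.8) + (-8)×L_2(0.8)
P(0.8) = -1.208889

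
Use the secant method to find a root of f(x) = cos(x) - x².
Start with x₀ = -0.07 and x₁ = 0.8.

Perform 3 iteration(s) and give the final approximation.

f(x) = cos(x) - x²
x₀ = -0.07, x₁ = 0.8

Secant formula: x_{n+1} = x_n - f(x_n)(x_n - x_{n-1})/(f(x_n) - f(x_{n-1}))

Iteration 1:
  f(-0.070000) = 0.992651
  f(0.800000) = 0.056707
  x_2 = 0.800000 - 0.056707×(0.800000 - (-0.070000))/(0.056707 - 0.992651)
       = 0.852711
Iteration 2:
  f(0.800000) = 0.056707
  f(0.852711) = -0.069173
  x_3 = 0.852711 - (-0.069173)×(0.852711 - 0.800000)/(-0.069173 - 0.056707)
       = 0.823746
Iteration 3:
  f(0.852711) = -0.069173
  f(0.823746) = 0.000921
  x_4 = 0.823746 - 0.000921×(0.823746 - 0.852711)/(0.000921 - (-0.069173))
       = 0.824126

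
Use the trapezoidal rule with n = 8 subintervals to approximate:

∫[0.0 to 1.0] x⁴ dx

f(x) = x⁴
a = 0.0, b = 1.0, n = 8
h = (b - a)/n = 0.125000

Trapezoidal rule: (h/2)[f(x₀) + 2f(x₁) + 2f(x₂) + ... + f(xₙ)]

x_0 = 0.0000, f(x_0) = 0.000000, coefficient = 1
x_1 = 0.1250, f(x_1) = 0.000244, coefficient = 2
x_2 = 0.2500, f(x_2) = 0.003906, coefficient = 2
x_3 = 0.3750, f(x_3) = 0.019775, coefficient = 2
x_4 = 0.5000, f(x_4) = 0.062500, coefficient = 2
x_5 = 0.6250, f(x_5) = 0.152588, coefficient = 2
x_6 = 0.7500, f(x_6) = 0.316406, coefficient = 2
x_7 = 0.8750, f(x_7) = 0.586182, coefficient = 2
x_8 = 1.0000, f(x_8) = 1.000000, coefficient = 1

I ≈ (0.125000/2) × 3.283203 = 0.205200
Exact value: 0.200000
Error: 0.005200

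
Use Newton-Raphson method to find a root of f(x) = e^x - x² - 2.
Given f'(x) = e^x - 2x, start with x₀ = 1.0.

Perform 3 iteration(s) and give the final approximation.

f(x) = e^x - x² - 2
f'(x) = e^x - 2x
x₀ = 1.0

Newton-Raphson formula: x_{n+1} = x_n - f(x_n)/f'(x_n)

Iteration 1:
  f(1.000000) = -0.281718
  f'(1.000000) = 0.718282
  x_1 = 1.000000 - (-0.281718)/0.718282 = 1.392211
Iteration 2:
  f(1.392211) = 0.085485
  f'(1.392211) = 1.239315
  x_2 = 1.392211 - 0.085485/1.239315 = 1.323233
Iteration 3:
  f(1.323233) = 0.004598
  f'(1.323233) = 1.109078
  x_3 = 1.323233 - 0.004598/1.109078 = 1.319087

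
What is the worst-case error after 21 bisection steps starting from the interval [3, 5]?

Bisection error bound: |error| ≤ (b-a)/2^n
|error| ≤ (5 - 3)/2^21 = 2/2^21
|error| ≤ 0.0000009537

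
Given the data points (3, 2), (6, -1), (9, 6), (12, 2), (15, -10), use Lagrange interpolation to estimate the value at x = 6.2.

Lagrange interpolation formula:
P(x) = Σ yᵢ × Lᵢ(x)
where Lᵢ(x) = Π_{j≠i} (x - xⱼ)/(xᵢ - xⱼ)

L_0(6.2) = (6.2 - 6)/(3 - 6) × (6.2 - 9)/(3 - 9) × (6.2 - 12)/(3 - 12) × (6.2 - 15)/(3 - 15) = -0.014703
L_1(6.2) = (6.2 - 3)/(6 - 3) × (6.2 - 9)/(6 - 9) × (6.2 - 12)/(6 - 12) × (6.2 - 15)/(6 - 15) = 0.940984
L_2(6.2) = (6.2 - 3)/(9 - 3) × (6.2 - 6)/(9 - 6) × (6.2 - 12)/(9 - 12) × (6.2 - 15)/(9 - 15) = 0.100820
L_3(6.2) = (6.2 - 3)/(12 - 3) × (6.2 - 6)/(12 - 6) × (6.2 - 9)/(12 - 9) × (6.2 - 15)/(12 - 15) = -0.032448
L_4(6.2) = (6.2 - 3)/(15 - 3) × (6.2 - 6)/(15 - 6) × (6.2 - 9)/(15 - 9) × (6.2 - 12)/(15 - 12) = 0.005347

P(6.2) = 2×L_0(6.2) + (-1)×L_1(6.2) + 6×L_2(6.2) + 2×L_3(6.2) + (-10)×L_4(6.2)
P(6.2) = -0.483832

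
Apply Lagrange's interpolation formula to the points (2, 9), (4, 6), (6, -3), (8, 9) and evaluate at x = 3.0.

Lagrange interpolation formula:
P(x) = Σ yᵢ × Lᵢ(x)
where Lᵢ(x) = Π_{j≠i} (x - xⱼ)/(xᵢ - xⱼ)

L_0(3.0) = (3.0 - 4)/(2 - 4) × (3.0 - 6)/(2 - 6) × (3.0 - 8)/(2 - 8) = 0.312500
L_1(3.0) = (3.0 - 2)/(4 - 2) × (3.0 - 6)/(4 - 6) × (3.0 - 8)/(4 - 8) = 0.937500
L_2(3.0) = (3.0 - 2)/(6 - 2) × (3.0 - 4)/(6 - 4) × (3.0 - 8)/(6 - 8) = -0.312500
L_3(3.0) = (3.0 - 2)/(8 - 2) × (3.0 - 4)/(8 - 4) × (3.0 - 6)/(8 - 6) = 0.062500

P(3.0) = 9×L_0(3.0) + 6×L_1(3.0) + (-3)×L_2(3.0) + 9×L_3(3.0)
P(3.0) = 9.937500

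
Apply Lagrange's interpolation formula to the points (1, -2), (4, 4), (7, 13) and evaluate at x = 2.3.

Lagrange interpolation formula:
P(x) = Σ yᵢ × Lᵢ(x)
where Lᵢ(x) = Π_{j≠i} (x - xⱼ)/(xᵢ - xⱼ)

L_0(2.3) = (2.3 - 4)/(1 - 4) × (2.3 - 7)/(1 - 7) = 0.443889
L_1(2.3) = (2.3 - 1)/(4 - 1) × (2.3 - 7)/(4 - 7) = 0.678889
L_2(2.3) = (2.3 - 1)/(7 - 1) × (2.3 - 4)/(7 - 4) = -0.122778

P(2.3) = (-2)×L_0(2.3) + 4×L_1(2.3) + 13×L_2(2.3)
P(2.3) = 0.231667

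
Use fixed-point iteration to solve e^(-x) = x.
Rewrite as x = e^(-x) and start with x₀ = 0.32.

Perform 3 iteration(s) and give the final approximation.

Equation: e^(-x) = x
Fixed-point form: x = e^(-x)
x₀ = 0.32

x_1 = g(0.320000) = 0.726149
x_2 = g(0.726149) = 0.483768
x_3 = g(0.483768) = 0.616456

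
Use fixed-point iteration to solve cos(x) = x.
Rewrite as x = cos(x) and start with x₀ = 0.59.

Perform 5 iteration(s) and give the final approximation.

Equation: cos(x) = x
Fixed-point form: x = cos(x)
x₀ = 0.59

x_1 = g(0.590000) = 0.830941
x_2 = g(0.830941) = 0.674181
x_3 = g(0.674181) = 0.781218
x_4 = g(0.781218) = 0.710056
x_5 = g(0.710056) = 0.758325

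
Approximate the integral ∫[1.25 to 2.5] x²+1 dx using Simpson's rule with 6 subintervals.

f(x) = x²+1
a = 1.25, b = 2.5, n = 6
h = (b - a)/n = 0.208333

Simpson's rule: (h/3)[f(x₀) + 4f(x₁) + 2f(x₂) + ... + f(xₙ)]

x_0 = 1.2500, f(x_0) = 2.562500, coefficient = 1
x_1 = 1.4583, f(x_1) = 3.126736, coefficient = 4
x_2 = 1.6667, f(x_2) = 3.777778, coefficient = 2
x_3 = 1.8750, f(x_3) = 4.515625, coefficient = 4
x_4 = 2.0833, f(x_4) = 5.340278, coefficient = 2
x_5 = 2.2917, f(x_5) = 6.251736, coefficient = 4
x_6 = 2.5000, f(x_6) = 7.250000, coefficient = 1

I ≈ (0.208333/3) × 83.625000 = 5.807292
Exact value: 5.807292
Error: 0.000000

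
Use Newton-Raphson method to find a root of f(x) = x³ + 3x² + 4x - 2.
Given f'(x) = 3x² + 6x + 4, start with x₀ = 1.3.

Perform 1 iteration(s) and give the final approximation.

f(x) = x³ + 3x² + 4x - 2
f'(x) = 3x² + 6x + 4
x₀ = 1.3

Newton-Raphson formula: x_{n+1} = x_n - f(x_n)/f'(x_n)

Iteration 1:
  f(1.300000) = 10.467000
  f'(1.300000) = 16.870000
  x_1 = 1.300000 - 10.467000/16.870000 = 0.679549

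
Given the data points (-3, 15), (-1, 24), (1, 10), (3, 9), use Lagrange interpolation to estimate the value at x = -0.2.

Lagrange interpolation formula:
P(x) = Σ yᵢ × Lᵢ(x)
where Lᵢ(x) = Π_{j≠i} (x - xⱼ)/(xᵢ - xⱼ)

L_0(-0.2) = (-0.2 - (-1))/(-3 - (-1)) × (-0.2 - 1)/(-3 - 1) × (-0.2 - 3)/(-3 - 3) = -0.064000
L_1(-0.2) = (-0.2 - (-3))/(-1 - (-3)) × (-0.2 - 1)/(-1 - 1) × (-0.2 - 3)/(-1 - 3) = 0.672000
L_2(-0.2) = (-0.2 - (-3))/(1 - (-3)) × (-0.2 - (-1))/(1 - (-1)) × (-0.2 - 3)/(1 - 3) = 0.448000
L_3(-0.2) = (-0.2 - (-3))/(3 - (-3)) × (-0.2 - (-1))/(3 - (-1)) × (-0.2 - 1)/(3 - 1) = -0.056000

P(-0.2) = 15×L_0(-0.2) + 24×L_1(-0.2) + 10×L_2(-0.2) + 9×L_3(-0.2)
P(-0.2) = 19.144000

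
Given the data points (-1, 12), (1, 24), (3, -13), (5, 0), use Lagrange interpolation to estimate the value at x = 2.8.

Lagrange interpolation formula:
P(x) = Σ yᵢ × Lᵢ(x)
where Lᵢ(x) = Π_{j≠i} (x - xⱼ)/(xᵢ - xⱼ)

L_0(2.8) = (2.8 - 1)/(-1 - 1) × (2.8 - 3)/(-1 - 3) × (2.8 - 5)/(-1 - 5) = -0.016500
L_1(2.8) = (2.8 - (-1))/(1 - (-1)) × (2.8 - 3)/(1 - 3) × (2.8 - 5)/(1 - 5) = 0.104500
L_2(2.8) = (2.8 - (-1))/(3 - (-1)) × (2.8 - 1)/(3 - 1) × (2.8 - 5)/(3 - 5) = 0.940500
L_3(2.8) = (2.8 - (-1))/(5 - (-1)) × (2.8 - 1)/(5 - 1) × (2.8 - 3)/(5 - 3) = -0.028500

P(2.8) = 12×L_0(2.8) + 24×L_1(2.8) + (-13)×L_2(2.8) + 0×L_3(2.8)
P(2.8) = -9.916500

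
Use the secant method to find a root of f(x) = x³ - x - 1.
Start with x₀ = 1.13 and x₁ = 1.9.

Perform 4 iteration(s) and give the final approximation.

f(x) = x³ - x - 1
x₀ = 1.13, x₁ = 1.9

Secant formula: x_{n+1} = x_n - f(x_n)(x_n - x_{n-1})/(f(x_n) - f(x_{n-1}))

Iteration 1:
  f(1.130000) = -0.687103
  f(1.900000) = 3.959000
  x_2 = 1.900000 - 3.959000×(1.900000 - 1.130000)/(3.959000 - (-0.687103))
       = 1.243874
Iteration 2:
  f(1.900000) = 3.959000
  f(1.243874) = -0.319325
  x_3 = 1.243874 - (-0.319325)×(1.243874 - 1.900000)/(-0.319325 - 3.959000)
       = 1.292846
Iteration 3:
  f(1.243874) = -0.319325
  f(1.292846) = -0.131919
  x_4 = 1.292846 - (-0.131919)×(1.292846 - 1.243874)/(-0.131919 - (-0.319325))
       = 1.327318
Iteration 4:
  f(1.292846) = -0.131919
  f(1.327318) = 0.011115
  x_5 = 1.327318 - 0.011115×(1.327318 - 1.292846)/(0.011115 - (-0.131919))
       = 1.324639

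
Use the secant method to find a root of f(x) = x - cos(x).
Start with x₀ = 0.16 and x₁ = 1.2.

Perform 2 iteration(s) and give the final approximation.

f(x) = x - cos(x)
x₀ = 0.16, x₁ = 1.2

Secant formula: x_{n+1} = x_n - f(x_n)(x_n - x_{n-1})/(f(x_n) - f(x_{n-1}))

Iteration 1:
  f(0.160000) = -0.827227
  f(1.200000) = 0.837642
  x_2 = 1.200000 - 0.837642×(1.200000 - 0.160000)/(0.837642 - (-0.827227))
       = 0.676747
Iteration 2:
  f(1.200000) = 0.837642
  f(0.676747) = -0.102867
  x_3 = 0.676747 - (-0.102867)×(0.676747 - 1.200000)/(-0.102867 - 0.837642)
       = 0.733977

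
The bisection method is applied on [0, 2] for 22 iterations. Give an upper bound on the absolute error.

Bisection error bound: |error| ≤ (b-a)/2^n
|error| ≤ (2 - 0)/2^22 = 2/2^22
|error| ≤ 0.0000004768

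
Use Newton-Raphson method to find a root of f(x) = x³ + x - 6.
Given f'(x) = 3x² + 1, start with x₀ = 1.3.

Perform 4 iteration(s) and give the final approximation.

f(x) = x³ + x - 6
f'(x) = 3x² + 1
x₀ = 1.3

Newton-Raphson formula: x_{n+1} = x_n - f(x_n)/f'(x_n)

Iteration 1:
  f(1.300000) = -2.503000
  f'(1.300000) = 6.070000
  x_1 = 1.300000 - (-2.503000)/6.070000 = 1.712356
Iteration 2:
  f(1.712356) = 0.733262
  f'(1.712356) = 9.796488
  x_2 = 1.712356 - 0.733262/9.796488 = 1.637506
Iteration 3:
  f(1.637506) = 0.028361
  f'(1.637506) = 9.044282
  x_3 = 1.637506 - 0.028361/9.044282 = 1.634371
Iteration 4:
  f(1.634371) = 0.000048
  f'(1.634371) = 9.013502
  x_4 = 1.634371 - 0.000048/9.013502 = 1.634365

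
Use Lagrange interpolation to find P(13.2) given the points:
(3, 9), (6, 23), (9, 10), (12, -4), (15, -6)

Lagrange interpolation formula:
P(x) = Σ yᵢ × Lᵢ(x)
where Lᵢ(x) = Π_{j≠i} (x - xⱼ)/(xᵢ - xⱼ)

L_0(13.2) = (13.2 - 6)/(3 - 6) × (13.2 - 9)/(3 - 9) × (13.2 - 12)/(3 - 12) × (13.2 - 15)/(3 - 15) = -0.033600
L_1(13.2) = (13.2 - 3)/(6 - 3) × (13.2 - 9)/(6 - 9) × (13.2 - 12)/(6 - 12) × (13.2 - 15)/(6 - 15) = 0.190400
L_2(13.2) = (13.2 - 3)/(9 - 3) × (13.2 - 6)/(9 - 6) × (13.2 - 12)/(9 - 12) × (13.2 - 15)/(9 - 15) = -0.489600
L_3(13.2) = (13.2 - 3)/(12 - 3) × (13.2 - 6)/(12 - 6) × (13.2 - 9)/(12 - 9) × (13.2 - 15)/(12 - 15) = 1.142400
L_4(13.2) = (13.2 - 3)/(15 - 3) × (13.2 - 6)/(15 - 6) × (13.2 - 9)/(15 - 9) × (13.2 - 12)/(15 - 12) = 0.190400

P(13.2) = 9×L_0(13.2) + 23×L_1(13.2) + 10×L_2(13.2) + (-4)×L_3(13.2) + (-6)×L_4(13.2)
P(13.2) = -6.531200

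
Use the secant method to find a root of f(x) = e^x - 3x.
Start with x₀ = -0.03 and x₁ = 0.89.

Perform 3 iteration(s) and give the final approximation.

f(x) = e^x - 3x
x₀ = -0.03, x₁ = 0.89

Secant formula: x_{n+1} = x_n - f(x_n)(x_n - x_{n-1})/(f(x_n) - f(x_{n-1}))

Iteration 1:
  f(-0.030000) = 1.060446
  f(0.890000) = -0.234870
  x_2 = 0.890000 - (-0.234870)×(0.890000 - (-0.030000))/(-0.234870 - 1.060446)
       = 0.723183
Iteration 2:
  f(0.890000) = -0.234870
  f(0.723183) = -0.108566
  x_3 = 0.723183 - (-0.108566)×(0.723183 - 0.890000)/(-0.108566 - (-0.234870))
       = 0.579794
Iteration 3:
  f(0.723183) = -0.108566
  f(0.579794) = 0.046289
  x_4 = 0.579794 - 0.046289×(0.579794 - 0.723183)/(0.046289 - (-0.108566))
       = 0.622655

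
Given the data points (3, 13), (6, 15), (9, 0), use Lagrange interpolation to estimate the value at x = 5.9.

Lagrange interpolation formula:
P(x) = Σ yᵢ × Lᵢ(x)
where Lᵢ(x) = Π_{j≠i} (x - xⱼ)/(xᵢ - xⱼ)

L_0(5.9) = (5.9 - 6)/(3 - 6) × (5.9 - 9)/(3 - 9) = 0.017222
L_1(5.9) = (5.9 - 3)/(6 - 3) × (5.9 - 9)/(6 - 9) = 0.998889
L_2(5.9) = (5.9 - 3)/(9 - 3) × (5.9 - 6)/(9 - 6) = -0.016111

P(5.9) = 13×L_0(5.9) + 15×L_1(5.9) + 0×L_2(5.9)
P(5.9) = 15.207222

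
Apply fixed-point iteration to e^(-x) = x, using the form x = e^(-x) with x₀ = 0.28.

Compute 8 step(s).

Equation: e^(-x) = x
Fixed-point form: x = e^(-x)
x₀ = 0.28

x_1 = g(0.280000) = 0.755784
x_2 = g(0.755784) = 0.469642
x_3 = g(0.469642) = 0.625226
x_4 = g(0.625226) = 0.535141
x_5 = g(0.535141) = 0.585587
x_6 = g(0.585587) = 0.556779
x_7 = g(0.556779) = 0.573052
x_8 = g(0.573052) = 0.563802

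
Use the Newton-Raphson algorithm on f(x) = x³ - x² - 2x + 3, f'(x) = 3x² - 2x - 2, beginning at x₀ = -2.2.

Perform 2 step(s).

f(x) = x³ - x² - 2x + 3
f'(x) = 3x² - 2x - 2
x₀ = -2.2

Newton-Raphson formula: x_{n+1} = x_n - f(x_n)/f'(x_n)

Iteration 1:
  f(-2.200000) = -8.088000
  f'(-2.200000) = 16.920000
  x_1 = -2.200000 - (-8.088000)/16.920000 = -1.721986
Iteration 2:
  f(-1.721986) = -1.627356
  f'(-1.721986) = 10.339677
  x_2 = -1.721986 - (-1.627356)/10.339677 = -1.564596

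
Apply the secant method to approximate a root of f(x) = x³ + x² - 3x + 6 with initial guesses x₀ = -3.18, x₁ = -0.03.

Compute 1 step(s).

f(x) = x³ + x² - 3x + 6
x₀ = -3.18, x₁ = -0.03

Secant formula: x_{n+1} = x_n - f(x_n)(x_n - x_{n-1})/(f(x_n) - f(x_{n-1}))

Iteration 1:
  f(-3.180000) = -6.505032
  f(-0.030000) = 6.090873
  x_2 = -0.030000 - 6.090873×(-0.030000 - (-3.180000))/(6.090873 - (-6.505032))
       = -1.553213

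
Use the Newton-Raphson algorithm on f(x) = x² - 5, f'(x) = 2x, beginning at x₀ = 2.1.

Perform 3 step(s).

f(x) = x² - 5
f'(x) = 2x
x₀ = 2.1

Newton-Raphson formula: x_{n+1} = x_n - f(x_n)/f'(x_n)

Iteration 1:
  f(2.100000) = -0.590000
  f'(2.100000) = 4.200000
  x_1 = 2.100000 - (-0.590000)/4.200000 = 2.240476
Iteration 2:
  f(2.240476) = 0.019734
  f'(2.240476) = 4.480952
  x_2 = 2.240476 - 0.019734/4.480952 = 2.236072
Iteration 3:
  f(2.236072) = 0.000019
  f'(2.236072) = 4.472145
  x_3 = 2.236072 - 0.000019/4.472145 = 2.236068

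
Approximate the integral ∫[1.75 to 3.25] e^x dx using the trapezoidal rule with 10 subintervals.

f(x) = e^x
a = 1.75, b = 3.25, n = 10
h = (b - a)/n = 0.150000

Trapezoidal rule: (h/2)[f(x₀) + 2f(x₁) + 2f(x₂) + ... + f(xₙ)]

x_0 = 1.7500, f(x_0) = 5.754603, coefficient = 1
x_1 = 1.9000, f(x_1) = 6.685894, coefficient = 2
x_2 = 2.0500, f(x_2) = 7.767901, coefficient = 2
x_3 = 2.2000, f(x_3) = 9.025013, coefficient = 2
x_4 = 2.3500, f(x_4) = 10.485570, coefficient = 2
x_5 = 2.5000, f(x_5) = 12.182494, coefficient = 2
x_6 = 2.6500, f(x_6) = 14.154039, coefficient = 2
x_7 = 2.8000, f(x_7) = 16.444647, coefficient = 2
x_8 = 2.9500, f(x_8) = 19.105954, coefficient = 2
x_9 = 3.1000, f(x_9) = 22.197951, coefficient = 2
x_10 = 3.2500, f(x_10) = 25.790340, coefficient = 1

I ≈ (0.150000/2) × 267.643869 = 20.073290
Exact value: 20.035737
Error: 0.037553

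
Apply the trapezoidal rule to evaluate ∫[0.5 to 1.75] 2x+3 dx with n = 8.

f(x) = 2x+3
a = 0.5, b = 1.75, n = 8
h = (b - a)/n = 0.156250

Trapezoidal rule: (h/2)[f(x₀) + 2f(x₁) + 2f(x₂) + ... + f(xₙ)]

x_0 = 0.5000, f(x_0) = 4.000000, coefficient = 1
x_1 = 0.6562, f(x_1) = 4.312500, coefficient = 2
x_2 = 0.8125, f(x_2) = 4.625000, coefficient = 2
x_3 = 0.9688, f(x_3) = 4.937500, coefficient = 2
x_4 = 1.1250, f(x_4) = 5.250000, coefficient = 2
x_5 = 1.2812, f(x_5) = 5.562500, coefficient = 2
x_6 = 1.4375, f(x_6) = 5.875000, coefficient = 2
x_7 = 1.5938, f(x_7) = 6.187500, coefficient = 2
x_8 = 1.7500, f(x_8) = 6.500000, coefficient = 1

I ≈ (0.156250/2) × 84.000000 = 6.562500
Exact value: 6.562500
Error: 0.000000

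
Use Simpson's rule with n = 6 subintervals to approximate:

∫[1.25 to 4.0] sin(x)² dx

f(x) = sin(x)²
a = 1.25, b = 4.0, n = 6
h = (b - a)/n = 0.458333

Simpson's rule: (h/3)[f(x₀) + 4f(x₁) + 2f(x₂) + ... + f(xₙ)]

x_0 = 1.2500, f(x_0) = 0.900572, coefficient = 1
x_1 = 1.7083, f(x_1) = 0.981203, coefficient = 4
x_2 = 2.1667, f(x_2) = 0.685022, coefficient = 2
x_3 = 2.6250, f(x_3) = 0.243957, coefficient = 4
x_4 = 3.0833, f(x_4) = 0.003390, coefficient = 2
x_5 = 3.5417, f(x_5) = 0.151700, coefficient = 4
x_6 = 4.0000, f(x_6) = 0.572750, coefficient = 1

I ≈ (0.458333/3) × 8.357584 = 1.276853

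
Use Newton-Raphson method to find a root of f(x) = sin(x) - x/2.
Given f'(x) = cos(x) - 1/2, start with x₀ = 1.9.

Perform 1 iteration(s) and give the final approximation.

f(x) = sin(x) - x/2
f'(x) = cos(x) - 1/2
x₀ = 1.9

Newton-Raphson formula: x_{n+1} = x_n - f(x_n)/f'(x_n)

Iteration 1:
  f(1.900000) = -0.003700
  f'(1.900000) = -0.823290
  x_1 = 1.900000 - (-0.003700)/(-0.823290) = 1.895506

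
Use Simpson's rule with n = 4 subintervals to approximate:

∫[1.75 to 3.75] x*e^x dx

f(x) = x*e^x
a = 1.75, b = 3.75, n = 4
h = (b - a)/n = 0.500000

Simpson's rule: (h/3)[f(x₀) + 4f(x₁) + 2f(x₂) + ... + f(xₙ)]

x_0 = 1.7500, f(x_0) = 10.070555, coefficient = 1
x_1 = 2.2500, f(x_1) = 21.347406, coefficient = 4
x_2 = 2.7500, f(x_2) = 43.017238, coefficient = 2
x_3 = 3.2500, f(x_3) = 83.818605, coefficient = 4
x_4 = 3.7500, f(x_4) = 159.454058, coefficient = 1

I ≈ (0.500000/3) × 676.223129 = 112.703855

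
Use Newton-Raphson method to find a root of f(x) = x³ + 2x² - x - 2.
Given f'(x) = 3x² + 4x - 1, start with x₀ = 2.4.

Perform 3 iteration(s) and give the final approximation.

f(x) = x³ + 2x² - x - 2
f'(x) = 3x² + 4x - 1
x₀ = 2.4

Newton-Raphson formula: x_{n+1} = x_n - f(x_n)/f'(x_n)

Iteration 1:
  f(2.400000) = 20.944000
  f'(2.400000) = 25.880000
  x_1 = 2.400000 - 20.944000/25.880000 = 1.590726
Iteration 2:
  f(1.590726) = 5.495286
  f'(1.590726) = 12.954137
  x_2 = 1.590726 - 5.495286/12.954137 = 1.166516
Iteration 3:
  f(1.166516) = 1.142348
  f'(1.166516) = 7.748338
  x_3 = 1.166516 - 1.142348/7.748338 = 1.019084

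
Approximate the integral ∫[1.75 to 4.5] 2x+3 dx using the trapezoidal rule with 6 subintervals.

f(x) = 2x+3
a = 1.75, b = 4.5, n = 6
h = (b - a)/n = 0.458333

Trapezoidal rule: (h/2)[f(x₀) + 2f(x₁) + 2f(x₂) + ... + f(xₙ)]

x_0 = 1.7500, f(x_0) = 6.500000, coefficient = 1
x_1 = 2.2083, f(x_1) = 7.416667, coefficient = 2
x_2 = 2.6667, f(x_2) = 8.333333, coefficient = 2
x_3 = 3.1250, f(x_3) = 9.250000, coefficient = 2
x_4 = 3.5833, f(x_4) = 10.166667, coefficient = 2
x_5 = 4.0417, f(x_5) = 11.083333, coefficient = 2
x_6 = 4.5000, f(x_6) = 12.000000, coefficient = 1

I ≈ (0.458333/2) × 111.000000 = 25.437500
Exact value: 25.437500
Error: 0.000000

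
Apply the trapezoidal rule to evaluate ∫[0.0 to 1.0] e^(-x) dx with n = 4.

f(x) = e^(-x)
a = 0.0, b = 1.0, n = 4
h = (b - a)/n = 0.250000

Trapezoidal rule: (h/2)[f(x₀) + 2f(x₁) + 2f(x₂) + ... + f(xₙ)]

x_0 = 0.0000, f(x_0) = 1.000000, coefficient = 1
x_1 = 0.2500, f(x_1) = 0.778801, coefficient = 2
x_2 = 0.5000, f(x_2) = 0.606531, coefficient = 2
x_3 = 0.7500, f(x_3) = 0.472367, coefficient = 2
x_4 = 1.0000, f(x_4) = 0.367879, coefficient = 1

I ≈ (0.250000/2) × 5.083275 = 0.635409
Exact value: 0.632121
Error: 0.003289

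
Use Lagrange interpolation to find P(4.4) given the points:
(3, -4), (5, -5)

Lagrange interpolation formula:
P(x) = Σ yᵢ × Lᵢ(x)
where Lᵢ(x) = Π_{j≠i} (x - xⱼ)/(xᵢ - xⱼ)

L_0(4.4) = (4.4 - 5)/(3 - 5) = 0.300000
L_1(4.4) = (4.4 - 3)/(5 - 3) = 0.700000

P(4.4) = (-4)×L_0(4.4) + (-5)×L_1(4.4)
P(4.4) = -4.700000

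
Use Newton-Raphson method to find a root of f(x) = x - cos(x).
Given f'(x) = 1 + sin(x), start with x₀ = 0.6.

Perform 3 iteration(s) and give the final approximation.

f(x) = x - cos(x)
f'(x) = 1 + sin(x)
x₀ = 0.6

Newton-Raphson formula: x_{n+1} = x_n - f(x_n)/f'(x_n)

Iteration 1:
  f(0.600000) = -0.225336
  f'(0.600000) = 1.564642
  x_1 = 0.600000 - (-0.225336)/1.564642 = 0.744017
Iteration 2:
  f(0.744017) = 0.008264
  f'(0.744017) = 1.677249
  x_2 = 0.744017 - 0.008264/1.677249 = 0.739090
Iteration 3:
  f(0.739090) = 0.000009
  f'(0.739090) = 1.673616
  x_3 = 0.739090 - 0.000009/1.673616 = 0.739085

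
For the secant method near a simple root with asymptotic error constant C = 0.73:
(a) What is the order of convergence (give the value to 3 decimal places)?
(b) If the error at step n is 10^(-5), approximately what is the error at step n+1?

(a) Secant method has superlinear convergence with order φ = (1+√5)/2 ≈ 1.618.
    This means |e_{n+1}| ≈ C|e_n|^1.618.

(b) With |e_n| = 10^(-5) and C = 0.73:
    |e_{n+1}| ≈ 0.73 × (10^(-5))^1.618 = 0.73 × 10^(-8.09)

(a) ≈ 1.618 (golden ratio); (b) |e_{n+1}| ≈ 5.931e-09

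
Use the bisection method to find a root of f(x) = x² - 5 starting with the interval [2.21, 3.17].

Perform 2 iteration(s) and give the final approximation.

f(x) = x² - 5
Initial interval: [2.21, 3.17]

Iteration 1:
  c_1 = (2.210000 + 3.170000)/2 = 2.690000
  f(c_1) = f(2.690000) = 2.236100
  f(a) × f(c) < 0, new interval: [2.210000, 2.690000]
Iteration 2:
  c_2 = (2.210000 + 2.690000)/2 = 2.450000
  f(c_2) = f(2.450000) = 1.002500
  f(a) × f(c) < 0, new interval: [2.210000, 2.450000]

After 2 iteration(s), the approximation is c_2 = 2.450000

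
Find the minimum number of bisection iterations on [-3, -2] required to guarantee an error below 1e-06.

We need (b-a)/2^n ≤ 1e-06
(-2 - (-3))/2^n ≤ 1e-06
1/2^n ≤ 1e-06
2^n ≥ 1000000
n ≥ log₂(1000000) = 19.93
n ≥ 20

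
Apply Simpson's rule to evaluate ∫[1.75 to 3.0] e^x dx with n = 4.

f(x) = e^x
a = 1.75, b = 3.0, n = 4
h = (b - a)/n = 0.312500

Simpson's rule: (h/3)[f(x₀) + 4f(x₁) + 2f(x₂) + ... + f(xₙ)]

x_0 = 1.7500, f(x_0) = 5.754603, coefficient = 1
x_1 = 2.0625, f(x_1) = 7.865609, coefficient = 4
x_2 = 2.3750, f(x_2) = 10.751013, coefficient = 2
x_3 = 2.6875, f(x_3) = 14.694893, coefficient = 4
x_4 = 3.0000, f(x_4) = 20.085537, coefficient = 1

I ≈ (0.312500/3) × 137.584174 = 14.331685
Exact value: 14.330934
Error: 0.000751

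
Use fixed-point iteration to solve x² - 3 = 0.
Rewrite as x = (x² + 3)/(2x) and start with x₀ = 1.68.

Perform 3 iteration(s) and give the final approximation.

Equation: x² - 3 = 0
Fixed-point form: x = (x² + 3)/(2x)
x₀ = 1.68

x_1 = g(1.680000) = 1.732857
x_2 = g(1.732857) = 1.732051
x_3 = g(1.732051) = 1.732051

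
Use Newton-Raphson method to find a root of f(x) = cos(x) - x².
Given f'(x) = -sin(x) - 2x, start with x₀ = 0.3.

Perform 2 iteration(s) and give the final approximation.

f(x) = cos(x) - x²
f'(x) = -sin(x) - 2x
x₀ = 0.3

Newton-Raphson formula: x_{n+1} = x_n - f(x_n)/f'(x_n)

Iteration 1:
  f(0.300000) = 0.865336
  f'(0.300000) = -0.895520
  x_1 = 0.300000 - 0.865336/(-0.895520) = 1.266295
Iteration 2:
  f(1.266295) = -1.303685
  f'(1.266295) = -3.486586
  x_2 = 1.266295 - (-1.303685)/(-3.486586) = 0.892380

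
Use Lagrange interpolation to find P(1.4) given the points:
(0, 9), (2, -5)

Lagrange interpolation formula:
P(x) = Σ yᵢ × Lᵢ(x)
where Lᵢ(x) = Π_{j≠i} (x - xⱼ)/(xᵢ - xⱼ)

L_0(1.4) = (1.4 - 2)/(0 - 2) = 0.300000
L_1(1.4) = (1.4 - 0)/(2 - 0) = 0.700000

P(1.4) = 9×L_0(1.4) + (-5)×L_1(1.4)
P(1.4) = -0.800000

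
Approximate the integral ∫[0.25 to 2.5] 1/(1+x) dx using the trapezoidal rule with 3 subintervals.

f(x) = 1/(1+x)
a = 0.25, b = 2.5, n = 3
h = (b - a)/n = 0.750000

Trapezoidal rule: (h/2)[f(x₀) + 2f(x₁) + 2f(x₂) + ... + f(xₙ)]

x_0 = 0.2500, f(x_0) = 0.800000, coefficient = 1
x_1 = 1.0000, f(x_1) = 0.500000, coefficient = 2
x_2 = 1.7500, f(x_2) = 0.363636, coefficient = 2
x_3 = 2.5000, f(x_3) = 0.285714, coefficient = 1

I ≈ (0.750000/2) × 2.812987 = 1.054870
Exact value: 1.029619
Error: 0.025251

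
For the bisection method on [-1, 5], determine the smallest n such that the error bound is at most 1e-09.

We need (b-a)/2^n ≤ 1e-09
(5 - (-1))/2^n ≤ 1e-09
6/2^n ≤ 1e-09
2^n ≥ 6000000000
n ≥ log₂(6000000000) = 32.48
n ≥ 33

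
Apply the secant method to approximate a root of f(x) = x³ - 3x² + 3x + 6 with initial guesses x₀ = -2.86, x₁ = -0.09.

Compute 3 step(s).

f(x) = x³ - 3x² + 3x + 6
x₀ = -2.86, x₁ = -0.09

Secant formula: x_{n+1} = x_n - f(x_n)(x_n - x_{n-1})/(f(x_n) - f(x_{n-1}))

Iteration 1:
  f(-2.860000) = -50.512456
  f(-0.090000) = 5.704971
  x_2 = -0.090000 - 5.704971×(-0.090000 - (-2.860000))/(5.704971 - (-50.512456))
       = -0.371101
Iteration 2:
  f(-0.090000) = 5.704971
  f(-0.371101) = 4.422443
  x_3 = -0.371101 - 4.422443×(-0.371101 - (-0.090000))/(4.422443 - 5.704971)
       = -1.340400
Iteration 3:
  f(-0.371101) = 4.422443
  f(-1.340400) = -5.819472
  x_4 = -1.340400 - (-5.819472)×(-1.340400 - (-0.371101))/(-5.819472 - 4.422443)
       = -0.789643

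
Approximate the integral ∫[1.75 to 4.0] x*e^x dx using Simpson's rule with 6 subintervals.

f(x) = x*e^x
a = 1.75, b = 4.0, n = 6
h = (b - a)/n = 0.375000

Simpson's rule: (h/3)[f(x₀) + 4f(x₁) + 2f(x₂) + ... + f(xₙ)]

x_0 = 1.7500, f(x_0) = 10.070555, coefficient = 1
x_1 = 2.1250, f(x_1) = 17.792407, coefficient = 4
x_2 = 2.5000, f(x_2) = 30.456235, coefficient = 2
x_3 = 2.8750, f(x_3) = 50.960594, coefficient = 4
x_4 = 3.2500, f(x_4) = 83.818605, coefficient = 2
x_5 = 3.6250, f(x_5) = 136.027121, coefficient = 4
x_6 = 4.0000, f(x_6) = 218.392600, coefficient = 1

I ≈ (0.375000/3) × 1276.133326 = 159.516666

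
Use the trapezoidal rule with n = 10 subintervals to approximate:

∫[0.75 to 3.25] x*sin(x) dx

f(x) = x*sin(x)
a = 0.75, b = 3.25, n = 10
h = (b - a)/n = 0.250000

Trapezoidal rule: (h/2)[f(x₀) + 2f(x₁) + 2f(x₂) + ... + f(xₙ)]

x_0 = 0.7500, f(x_0) = 0.511229, coefficient = 1
x_1 = 1.0000, f(x_1) = 0.841471, coefficient = 2
x_2 = 1.2500, f(x_2) = 1.186231, coefficient = 2
x_3 = 1.5000, f(x_3) = 1.496242, coefficient = 2
x_4 = 1.7500, f(x_4) = 1.721975, coefficient = 2
x_5 = 2.0000, f(x_5) = 1.818595, coefficient = 2
x_6 = 2.2500, f(x_6) = 1.750665, coefficient = 2
x_7 = 2.5000, f(x_7) = 1.496180, coefficient = 2
x_8 = 2.7500, f(x_8) = 1.049568, coefficient = 2
x_9 = 3.0000, f(x_9) = 0.423360, coefficient = 2
x_10 = 3.2500, f(x_10) = -0.351634, coefficient = 1

I ≈ (0.250000/2) × 23.728169 = 2.966021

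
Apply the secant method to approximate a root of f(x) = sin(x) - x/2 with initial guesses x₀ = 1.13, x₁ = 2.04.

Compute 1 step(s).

f(x) = sin(x) - x/2
x₀ = 1.13, x₁ = 2.04

Secant formula: x_{n+1} = x_n - f(x_n)(x_n - x_{n-1})/(f(x_n) - f(x_{n-1}))

Iteration 1:
  f(1.130000) = 0.339412
  f(2.040000) = -0.128071
  x_2 = 2.040000 - (-0.128071)×(2.040000 - 1.130000)/(-0.128071 - 0.339412)
       = 1.790697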